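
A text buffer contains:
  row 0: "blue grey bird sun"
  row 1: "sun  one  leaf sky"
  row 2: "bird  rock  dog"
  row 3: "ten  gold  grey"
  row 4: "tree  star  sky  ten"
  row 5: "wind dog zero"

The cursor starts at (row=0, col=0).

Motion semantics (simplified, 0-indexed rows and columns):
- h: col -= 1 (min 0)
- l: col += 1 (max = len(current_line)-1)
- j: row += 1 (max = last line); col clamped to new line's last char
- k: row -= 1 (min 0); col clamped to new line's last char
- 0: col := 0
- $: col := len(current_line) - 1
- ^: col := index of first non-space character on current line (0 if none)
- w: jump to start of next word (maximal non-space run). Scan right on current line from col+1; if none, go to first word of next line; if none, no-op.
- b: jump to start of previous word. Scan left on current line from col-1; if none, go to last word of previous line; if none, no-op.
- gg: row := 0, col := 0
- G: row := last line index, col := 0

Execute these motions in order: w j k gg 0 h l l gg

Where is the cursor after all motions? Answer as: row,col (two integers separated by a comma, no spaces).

After 1 (w): row=0 col=5 char='g'
After 2 (j): row=1 col=5 char='o'
After 3 (k): row=0 col=5 char='g'
After 4 (gg): row=0 col=0 char='b'
After 5 (0): row=0 col=0 char='b'
After 6 (h): row=0 col=0 char='b'
After 7 (l): row=0 col=1 char='l'
After 8 (l): row=0 col=2 char='u'
After 9 (gg): row=0 col=0 char='b'

Answer: 0,0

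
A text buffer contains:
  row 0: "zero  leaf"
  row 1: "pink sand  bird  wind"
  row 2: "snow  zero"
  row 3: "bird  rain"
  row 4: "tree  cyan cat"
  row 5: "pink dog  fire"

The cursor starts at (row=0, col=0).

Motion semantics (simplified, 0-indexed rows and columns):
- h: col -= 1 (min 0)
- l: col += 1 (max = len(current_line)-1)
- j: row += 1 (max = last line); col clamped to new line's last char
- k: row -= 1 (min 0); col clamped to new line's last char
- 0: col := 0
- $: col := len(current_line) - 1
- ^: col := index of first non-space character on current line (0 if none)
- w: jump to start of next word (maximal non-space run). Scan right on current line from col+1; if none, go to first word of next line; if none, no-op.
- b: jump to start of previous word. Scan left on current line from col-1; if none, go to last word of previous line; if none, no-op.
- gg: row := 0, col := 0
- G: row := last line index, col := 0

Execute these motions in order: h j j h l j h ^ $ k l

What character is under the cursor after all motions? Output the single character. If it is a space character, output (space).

Answer: o

Derivation:
After 1 (h): row=0 col=0 char='z'
After 2 (j): row=1 col=0 char='p'
After 3 (j): row=2 col=0 char='s'
After 4 (h): row=2 col=0 char='s'
After 5 (l): row=2 col=1 char='n'
After 6 (j): row=3 col=1 char='i'
After 7 (h): row=3 col=0 char='b'
After 8 (^): row=3 col=0 char='b'
After 9 ($): row=3 col=9 char='n'
After 10 (k): row=2 col=9 char='o'
After 11 (l): row=2 col=9 char='o'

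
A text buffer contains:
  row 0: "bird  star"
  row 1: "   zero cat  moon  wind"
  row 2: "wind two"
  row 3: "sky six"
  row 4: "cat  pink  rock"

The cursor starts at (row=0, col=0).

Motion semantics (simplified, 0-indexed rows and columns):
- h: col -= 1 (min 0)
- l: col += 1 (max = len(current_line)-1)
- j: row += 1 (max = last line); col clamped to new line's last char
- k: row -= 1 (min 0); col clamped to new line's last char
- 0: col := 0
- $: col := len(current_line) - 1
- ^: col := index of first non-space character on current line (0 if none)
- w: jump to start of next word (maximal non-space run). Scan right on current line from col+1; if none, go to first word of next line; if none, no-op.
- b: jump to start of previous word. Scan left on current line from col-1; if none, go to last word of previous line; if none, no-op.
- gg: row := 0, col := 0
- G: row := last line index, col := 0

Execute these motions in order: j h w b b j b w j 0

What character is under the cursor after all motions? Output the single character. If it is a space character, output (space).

After 1 (j): row=1 col=0 char='_'
After 2 (h): row=1 col=0 char='_'
After 3 (w): row=1 col=3 char='z'
After 4 (b): row=0 col=6 char='s'
After 5 (b): row=0 col=0 char='b'
After 6 (j): row=1 col=0 char='_'
After 7 (b): row=0 col=6 char='s'
After 8 (w): row=1 col=3 char='z'
After 9 (j): row=2 col=3 char='d'
After 10 (0): row=2 col=0 char='w'

Answer: w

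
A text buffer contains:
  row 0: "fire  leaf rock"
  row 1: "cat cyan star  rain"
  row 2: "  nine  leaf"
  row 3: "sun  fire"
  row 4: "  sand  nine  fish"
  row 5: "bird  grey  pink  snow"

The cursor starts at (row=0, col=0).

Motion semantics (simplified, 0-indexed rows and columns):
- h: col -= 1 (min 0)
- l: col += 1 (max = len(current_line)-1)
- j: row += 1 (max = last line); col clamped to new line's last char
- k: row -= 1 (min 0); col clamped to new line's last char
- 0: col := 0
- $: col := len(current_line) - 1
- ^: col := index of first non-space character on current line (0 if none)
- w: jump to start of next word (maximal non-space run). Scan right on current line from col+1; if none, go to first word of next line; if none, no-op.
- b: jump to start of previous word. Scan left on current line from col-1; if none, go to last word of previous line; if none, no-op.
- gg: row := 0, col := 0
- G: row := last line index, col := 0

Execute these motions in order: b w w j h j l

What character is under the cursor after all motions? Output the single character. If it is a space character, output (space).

After 1 (b): row=0 col=0 char='f'
After 2 (w): row=0 col=6 char='l'
After 3 (w): row=0 col=11 char='r'
After 4 (j): row=1 col=11 char='a'
After 5 (h): row=1 col=10 char='t'
After 6 (j): row=2 col=10 char='a'
After 7 (l): row=2 col=11 char='f'

Answer: f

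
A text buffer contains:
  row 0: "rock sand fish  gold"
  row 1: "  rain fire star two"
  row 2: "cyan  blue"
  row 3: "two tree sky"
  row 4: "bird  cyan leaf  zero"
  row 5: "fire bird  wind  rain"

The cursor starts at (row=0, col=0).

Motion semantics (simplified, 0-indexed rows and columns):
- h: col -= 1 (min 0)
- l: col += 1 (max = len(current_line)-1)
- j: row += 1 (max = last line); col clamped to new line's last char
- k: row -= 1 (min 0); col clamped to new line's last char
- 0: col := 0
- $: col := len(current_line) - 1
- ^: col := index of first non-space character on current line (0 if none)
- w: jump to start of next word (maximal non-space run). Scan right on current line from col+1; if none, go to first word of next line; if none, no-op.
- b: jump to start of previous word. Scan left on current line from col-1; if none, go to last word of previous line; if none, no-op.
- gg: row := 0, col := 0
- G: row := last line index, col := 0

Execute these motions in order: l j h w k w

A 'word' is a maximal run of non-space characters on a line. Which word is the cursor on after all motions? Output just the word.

Answer: sand

Derivation:
After 1 (l): row=0 col=1 char='o'
After 2 (j): row=1 col=1 char='_'
After 3 (h): row=1 col=0 char='_'
After 4 (w): row=1 col=2 char='r'
After 5 (k): row=0 col=2 char='c'
After 6 (w): row=0 col=5 char='s'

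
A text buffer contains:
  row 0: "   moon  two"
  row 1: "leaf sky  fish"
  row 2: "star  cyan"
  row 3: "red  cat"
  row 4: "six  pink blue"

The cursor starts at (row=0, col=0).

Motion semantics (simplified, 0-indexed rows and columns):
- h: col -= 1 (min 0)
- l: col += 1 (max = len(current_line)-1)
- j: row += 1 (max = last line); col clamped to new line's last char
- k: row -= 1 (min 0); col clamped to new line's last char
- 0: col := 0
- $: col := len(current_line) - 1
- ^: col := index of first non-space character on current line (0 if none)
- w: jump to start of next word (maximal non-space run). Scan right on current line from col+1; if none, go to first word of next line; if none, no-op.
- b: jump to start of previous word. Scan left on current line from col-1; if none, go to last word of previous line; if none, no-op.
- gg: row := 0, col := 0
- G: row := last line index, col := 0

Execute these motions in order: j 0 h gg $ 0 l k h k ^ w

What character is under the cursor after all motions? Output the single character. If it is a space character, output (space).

After 1 (j): row=1 col=0 char='l'
After 2 (0): row=1 col=0 char='l'
After 3 (h): row=1 col=0 char='l'
After 4 (gg): row=0 col=0 char='_'
After 5 ($): row=0 col=11 char='o'
After 6 (0): row=0 col=0 char='_'
After 7 (l): row=0 col=1 char='_'
After 8 (k): row=0 col=1 char='_'
After 9 (h): row=0 col=0 char='_'
After 10 (k): row=0 col=0 char='_'
After 11 (^): row=0 col=3 char='m'
After 12 (w): row=0 col=9 char='t'

Answer: t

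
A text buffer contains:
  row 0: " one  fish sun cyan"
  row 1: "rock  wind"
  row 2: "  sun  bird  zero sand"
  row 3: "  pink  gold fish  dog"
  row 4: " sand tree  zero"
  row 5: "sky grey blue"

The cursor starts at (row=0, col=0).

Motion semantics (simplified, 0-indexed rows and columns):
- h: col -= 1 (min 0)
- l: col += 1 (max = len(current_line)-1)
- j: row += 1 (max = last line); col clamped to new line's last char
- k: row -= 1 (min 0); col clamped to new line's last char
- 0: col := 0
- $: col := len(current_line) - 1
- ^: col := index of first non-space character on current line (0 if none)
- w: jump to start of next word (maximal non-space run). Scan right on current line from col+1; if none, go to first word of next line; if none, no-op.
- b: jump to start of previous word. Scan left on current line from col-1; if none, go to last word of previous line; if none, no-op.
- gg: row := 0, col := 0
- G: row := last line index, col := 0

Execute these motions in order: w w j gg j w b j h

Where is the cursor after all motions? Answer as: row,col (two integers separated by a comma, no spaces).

After 1 (w): row=0 col=1 char='o'
After 2 (w): row=0 col=6 char='f'
After 3 (j): row=1 col=6 char='w'
After 4 (gg): row=0 col=0 char='_'
After 5 (j): row=1 col=0 char='r'
After 6 (w): row=1 col=6 char='w'
After 7 (b): row=1 col=0 char='r'
After 8 (j): row=2 col=0 char='_'
After 9 (h): row=2 col=0 char='_'

Answer: 2,0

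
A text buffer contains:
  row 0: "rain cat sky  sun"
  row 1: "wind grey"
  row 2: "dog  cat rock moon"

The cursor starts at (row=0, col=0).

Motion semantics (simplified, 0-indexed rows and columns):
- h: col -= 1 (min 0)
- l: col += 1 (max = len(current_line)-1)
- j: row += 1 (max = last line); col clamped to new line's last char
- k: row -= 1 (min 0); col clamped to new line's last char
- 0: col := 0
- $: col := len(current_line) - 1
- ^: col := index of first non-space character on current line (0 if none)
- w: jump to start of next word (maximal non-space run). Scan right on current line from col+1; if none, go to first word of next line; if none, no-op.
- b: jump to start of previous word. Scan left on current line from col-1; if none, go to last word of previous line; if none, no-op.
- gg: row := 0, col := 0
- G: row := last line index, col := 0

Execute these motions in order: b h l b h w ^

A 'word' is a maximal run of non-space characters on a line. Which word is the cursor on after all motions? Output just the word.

Answer: rain

Derivation:
After 1 (b): row=0 col=0 char='r'
After 2 (h): row=0 col=0 char='r'
After 3 (l): row=0 col=1 char='a'
After 4 (b): row=0 col=0 char='r'
After 5 (h): row=0 col=0 char='r'
After 6 (w): row=0 col=5 char='c'
After 7 (^): row=0 col=0 char='r'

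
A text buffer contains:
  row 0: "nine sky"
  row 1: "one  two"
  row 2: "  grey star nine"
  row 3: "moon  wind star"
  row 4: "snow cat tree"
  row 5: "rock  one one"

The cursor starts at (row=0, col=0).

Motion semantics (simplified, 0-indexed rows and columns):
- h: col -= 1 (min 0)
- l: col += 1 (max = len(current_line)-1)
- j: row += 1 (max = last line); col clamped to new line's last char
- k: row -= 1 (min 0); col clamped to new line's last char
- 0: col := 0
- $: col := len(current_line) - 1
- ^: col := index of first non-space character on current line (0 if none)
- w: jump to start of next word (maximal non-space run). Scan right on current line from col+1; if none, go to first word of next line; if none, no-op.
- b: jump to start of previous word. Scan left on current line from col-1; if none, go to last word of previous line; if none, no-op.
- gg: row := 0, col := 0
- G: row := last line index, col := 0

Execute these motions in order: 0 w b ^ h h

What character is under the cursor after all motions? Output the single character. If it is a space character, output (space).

Answer: n

Derivation:
After 1 (0): row=0 col=0 char='n'
After 2 (w): row=0 col=5 char='s'
After 3 (b): row=0 col=0 char='n'
After 4 (^): row=0 col=0 char='n'
After 5 (h): row=0 col=0 char='n'
After 6 (h): row=0 col=0 char='n'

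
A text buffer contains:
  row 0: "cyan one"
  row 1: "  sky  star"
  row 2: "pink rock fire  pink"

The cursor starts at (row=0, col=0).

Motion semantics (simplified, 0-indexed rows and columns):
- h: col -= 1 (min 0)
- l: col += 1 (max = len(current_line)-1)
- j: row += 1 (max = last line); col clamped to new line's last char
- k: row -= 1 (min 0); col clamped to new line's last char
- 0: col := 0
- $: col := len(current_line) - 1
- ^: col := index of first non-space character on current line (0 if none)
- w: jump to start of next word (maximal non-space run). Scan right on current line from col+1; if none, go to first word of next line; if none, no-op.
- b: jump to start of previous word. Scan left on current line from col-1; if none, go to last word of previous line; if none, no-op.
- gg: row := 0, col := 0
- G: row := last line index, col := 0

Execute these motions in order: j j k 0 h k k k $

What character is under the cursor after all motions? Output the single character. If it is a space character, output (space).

Answer: e

Derivation:
After 1 (j): row=1 col=0 char='_'
After 2 (j): row=2 col=0 char='p'
After 3 (k): row=1 col=0 char='_'
After 4 (0): row=1 col=0 char='_'
After 5 (h): row=1 col=0 char='_'
After 6 (k): row=0 col=0 char='c'
After 7 (k): row=0 col=0 char='c'
After 8 (k): row=0 col=0 char='c'
After 9 ($): row=0 col=7 char='e'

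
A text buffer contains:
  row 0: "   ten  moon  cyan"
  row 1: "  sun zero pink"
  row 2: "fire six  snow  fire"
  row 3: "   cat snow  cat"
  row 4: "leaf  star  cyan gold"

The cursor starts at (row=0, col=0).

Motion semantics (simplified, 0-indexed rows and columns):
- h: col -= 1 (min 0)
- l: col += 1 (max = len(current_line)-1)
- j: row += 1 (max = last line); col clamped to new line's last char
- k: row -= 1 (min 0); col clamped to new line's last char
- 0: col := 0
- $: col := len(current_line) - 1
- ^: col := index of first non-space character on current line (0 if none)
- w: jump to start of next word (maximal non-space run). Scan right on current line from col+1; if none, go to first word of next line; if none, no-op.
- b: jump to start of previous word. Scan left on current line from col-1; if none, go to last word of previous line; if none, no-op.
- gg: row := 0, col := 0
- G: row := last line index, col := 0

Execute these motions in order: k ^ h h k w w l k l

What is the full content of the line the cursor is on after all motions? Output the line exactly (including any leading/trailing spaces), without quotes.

After 1 (k): row=0 col=0 char='_'
After 2 (^): row=0 col=3 char='t'
After 3 (h): row=0 col=2 char='_'
After 4 (h): row=0 col=1 char='_'
After 5 (k): row=0 col=1 char='_'
After 6 (w): row=0 col=3 char='t'
After 7 (w): row=0 col=8 char='m'
After 8 (l): row=0 col=9 char='o'
After 9 (k): row=0 col=9 char='o'
After 10 (l): row=0 col=10 char='o'

Answer:    ten  moon  cyan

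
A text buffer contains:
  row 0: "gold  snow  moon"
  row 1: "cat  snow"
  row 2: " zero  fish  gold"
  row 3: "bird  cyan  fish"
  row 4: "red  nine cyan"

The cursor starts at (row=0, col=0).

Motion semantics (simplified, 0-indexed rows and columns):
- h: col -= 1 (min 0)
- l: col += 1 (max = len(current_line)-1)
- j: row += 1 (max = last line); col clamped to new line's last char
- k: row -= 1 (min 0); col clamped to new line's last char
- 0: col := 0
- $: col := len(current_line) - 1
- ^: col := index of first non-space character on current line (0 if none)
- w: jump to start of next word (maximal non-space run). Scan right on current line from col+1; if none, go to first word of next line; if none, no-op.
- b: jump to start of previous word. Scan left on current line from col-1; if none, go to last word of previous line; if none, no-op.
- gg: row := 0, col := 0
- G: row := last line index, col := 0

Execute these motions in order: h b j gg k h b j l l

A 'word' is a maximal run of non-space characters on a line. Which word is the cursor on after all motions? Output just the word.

Answer: cat

Derivation:
After 1 (h): row=0 col=0 char='g'
After 2 (b): row=0 col=0 char='g'
After 3 (j): row=1 col=0 char='c'
After 4 (gg): row=0 col=0 char='g'
After 5 (k): row=0 col=0 char='g'
After 6 (h): row=0 col=0 char='g'
After 7 (b): row=0 col=0 char='g'
After 8 (j): row=1 col=0 char='c'
After 9 (l): row=1 col=1 char='a'
After 10 (l): row=1 col=2 char='t'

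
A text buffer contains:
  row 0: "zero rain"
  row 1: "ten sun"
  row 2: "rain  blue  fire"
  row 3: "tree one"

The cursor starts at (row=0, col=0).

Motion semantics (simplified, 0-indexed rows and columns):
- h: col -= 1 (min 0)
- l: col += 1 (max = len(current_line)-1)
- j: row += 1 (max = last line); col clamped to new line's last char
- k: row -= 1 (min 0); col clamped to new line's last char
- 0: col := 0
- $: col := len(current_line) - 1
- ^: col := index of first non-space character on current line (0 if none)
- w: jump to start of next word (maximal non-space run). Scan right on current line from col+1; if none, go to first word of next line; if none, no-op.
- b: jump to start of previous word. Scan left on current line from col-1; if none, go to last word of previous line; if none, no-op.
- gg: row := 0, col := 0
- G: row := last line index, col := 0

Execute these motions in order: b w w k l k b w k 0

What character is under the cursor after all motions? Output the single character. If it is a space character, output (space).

Answer: z

Derivation:
After 1 (b): row=0 col=0 char='z'
After 2 (w): row=0 col=5 char='r'
After 3 (w): row=1 col=0 char='t'
After 4 (k): row=0 col=0 char='z'
After 5 (l): row=0 col=1 char='e'
After 6 (k): row=0 col=1 char='e'
After 7 (b): row=0 col=0 char='z'
After 8 (w): row=0 col=5 char='r'
After 9 (k): row=0 col=5 char='r'
After 10 (0): row=0 col=0 char='z'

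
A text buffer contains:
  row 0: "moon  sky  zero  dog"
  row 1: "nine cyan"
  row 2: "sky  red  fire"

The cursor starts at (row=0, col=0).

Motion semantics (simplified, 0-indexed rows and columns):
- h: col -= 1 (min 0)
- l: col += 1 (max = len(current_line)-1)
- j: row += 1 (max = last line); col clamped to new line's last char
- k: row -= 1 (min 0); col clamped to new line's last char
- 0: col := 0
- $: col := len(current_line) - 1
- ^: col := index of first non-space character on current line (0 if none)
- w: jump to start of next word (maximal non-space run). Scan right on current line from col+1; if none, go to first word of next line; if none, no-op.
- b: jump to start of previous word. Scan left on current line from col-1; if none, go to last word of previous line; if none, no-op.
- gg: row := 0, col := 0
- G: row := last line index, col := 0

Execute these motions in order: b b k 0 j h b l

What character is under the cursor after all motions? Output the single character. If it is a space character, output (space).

Answer: o

Derivation:
After 1 (b): row=0 col=0 char='m'
After 2 (b): row=0 col=0 char='m'
After 3 (k): row=0 col=0 char='m'
After 4 (0): row=0 col=0 char='m'
After 5 (j): row=1 col=0 char='n'
After 6 (h): row=1 col=0 char='n'
After 7 (b): row=0 col=17 char='d'
After 8 (l): row=0 col=18 char='o'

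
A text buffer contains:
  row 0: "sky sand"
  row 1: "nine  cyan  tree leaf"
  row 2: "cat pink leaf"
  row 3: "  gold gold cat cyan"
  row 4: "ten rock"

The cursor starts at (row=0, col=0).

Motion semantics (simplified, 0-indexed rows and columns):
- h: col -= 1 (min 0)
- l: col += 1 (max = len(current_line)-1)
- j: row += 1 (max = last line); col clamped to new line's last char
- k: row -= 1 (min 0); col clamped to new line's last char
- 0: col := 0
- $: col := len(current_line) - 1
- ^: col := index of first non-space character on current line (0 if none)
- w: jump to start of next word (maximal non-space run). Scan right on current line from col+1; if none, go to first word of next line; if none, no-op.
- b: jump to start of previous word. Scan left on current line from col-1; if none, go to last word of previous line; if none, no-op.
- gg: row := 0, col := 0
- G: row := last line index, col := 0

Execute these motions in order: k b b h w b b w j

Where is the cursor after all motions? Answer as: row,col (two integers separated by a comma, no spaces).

After 1 (k): row=0 col=0 char='s'
After 2 (b): row=0 col=0 char='s'
After 3 (b): row=0 col=0 char='s'
After 4 (h): row=0 col=0 char='s'
After 5 (w): row=0 col=4 char='s'
After 6 (b): row=0 col=0 char='s'
After 7 (b): row=0 col=0 char='s'
After 8 (w): row=0 col=4 char='s'
After 9 (j): row=1 col=4 char='_'

Answer: 1,4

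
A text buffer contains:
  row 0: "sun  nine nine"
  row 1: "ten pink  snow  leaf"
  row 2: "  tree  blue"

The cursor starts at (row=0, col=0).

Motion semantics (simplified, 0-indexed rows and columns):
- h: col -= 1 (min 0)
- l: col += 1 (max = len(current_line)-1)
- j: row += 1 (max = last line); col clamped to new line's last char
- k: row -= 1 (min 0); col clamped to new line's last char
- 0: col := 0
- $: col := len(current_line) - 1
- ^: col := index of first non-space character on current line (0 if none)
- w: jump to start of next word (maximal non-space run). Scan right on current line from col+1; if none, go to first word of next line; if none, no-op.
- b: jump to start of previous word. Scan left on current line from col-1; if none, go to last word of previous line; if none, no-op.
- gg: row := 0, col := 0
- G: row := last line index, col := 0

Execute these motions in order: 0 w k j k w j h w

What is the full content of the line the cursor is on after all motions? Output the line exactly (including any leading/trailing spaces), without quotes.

Answer: ten pink  snow  leaf

Derivation:
After 1 (0): row=0 col=0 char='s'
After 2 (w): row=0 col=5 char='n'
After 3 (k): row=0 col=5 char='n'
After 4 (j): row=1 col=5 char='i'
After 5 (k): row=0 col=5 char='n'
After 6 (w): row=0 col=10 char='n'
After 7 (j): row=1 col=10 char='s'
After 8 (h): row=1 col=9 char='_'
After 9 (w): row=1 col=10 char='s'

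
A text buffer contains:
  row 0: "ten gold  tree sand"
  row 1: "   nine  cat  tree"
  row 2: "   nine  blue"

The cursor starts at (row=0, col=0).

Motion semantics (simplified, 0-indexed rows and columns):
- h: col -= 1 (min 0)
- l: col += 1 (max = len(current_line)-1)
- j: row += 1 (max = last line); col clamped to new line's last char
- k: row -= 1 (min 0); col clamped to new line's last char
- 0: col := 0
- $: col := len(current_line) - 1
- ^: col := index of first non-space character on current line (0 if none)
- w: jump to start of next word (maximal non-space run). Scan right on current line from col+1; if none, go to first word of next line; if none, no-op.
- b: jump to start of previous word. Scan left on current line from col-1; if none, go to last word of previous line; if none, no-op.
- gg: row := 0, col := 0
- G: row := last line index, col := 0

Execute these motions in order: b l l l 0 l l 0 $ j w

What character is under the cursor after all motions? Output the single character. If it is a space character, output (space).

Answer: n

Derivation:
After 1 (b): row=0 col=0 char='t'
After 2 (l): row=0 col=1 char='e'
After 3 (l): row=0 col=2 char='n'
After 4 (l): row=0 col=3 char='_'
After 5 (0): row=0 col=0 char='t'
After 6 (l): row=0 col=1 char='e'
After 7 (l): row=0 col=2 char='n'
After 8 (0): row=0 col=0 char='t'
After 9 ($): row=0 col=18 char='d'
After 10 (j): row=1 col=17 char='e'
After 11 (w): row=2 col=3 char='n'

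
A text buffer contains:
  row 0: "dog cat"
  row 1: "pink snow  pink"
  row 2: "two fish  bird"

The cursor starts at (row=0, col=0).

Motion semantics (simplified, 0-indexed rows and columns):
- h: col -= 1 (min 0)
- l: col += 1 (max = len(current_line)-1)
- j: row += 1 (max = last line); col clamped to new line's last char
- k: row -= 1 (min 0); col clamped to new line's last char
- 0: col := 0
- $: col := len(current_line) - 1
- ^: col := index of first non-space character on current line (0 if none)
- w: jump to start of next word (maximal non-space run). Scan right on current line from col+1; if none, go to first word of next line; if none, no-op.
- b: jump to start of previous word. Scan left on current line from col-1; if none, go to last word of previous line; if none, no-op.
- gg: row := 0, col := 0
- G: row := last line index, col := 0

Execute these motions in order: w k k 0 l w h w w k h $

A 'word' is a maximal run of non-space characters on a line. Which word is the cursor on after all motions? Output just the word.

Answer: cat

Derivation:
After 1 (w): row=0 col=4 char='c'
After 2 (k): row=0 col=4 char='c'
After 3 (k): row=0 col=4 char='c'
After 4 (0): row=0 col=0 char='d'
After 5 (l): row=0 col=1 char='o'
After 6 (w): row=0 col=4 char='c'
After 7 (h): row=0 col=3 char='_'
After 8 (w): row=0 col=4 char='c'
After 9 (w): row=1 col=0 char='p'
After 10 (k): row=0 col=0 char='d'
After 11 (h): row=0 col=0 char='d'
After 12 ($): row=0 col=6 char='t'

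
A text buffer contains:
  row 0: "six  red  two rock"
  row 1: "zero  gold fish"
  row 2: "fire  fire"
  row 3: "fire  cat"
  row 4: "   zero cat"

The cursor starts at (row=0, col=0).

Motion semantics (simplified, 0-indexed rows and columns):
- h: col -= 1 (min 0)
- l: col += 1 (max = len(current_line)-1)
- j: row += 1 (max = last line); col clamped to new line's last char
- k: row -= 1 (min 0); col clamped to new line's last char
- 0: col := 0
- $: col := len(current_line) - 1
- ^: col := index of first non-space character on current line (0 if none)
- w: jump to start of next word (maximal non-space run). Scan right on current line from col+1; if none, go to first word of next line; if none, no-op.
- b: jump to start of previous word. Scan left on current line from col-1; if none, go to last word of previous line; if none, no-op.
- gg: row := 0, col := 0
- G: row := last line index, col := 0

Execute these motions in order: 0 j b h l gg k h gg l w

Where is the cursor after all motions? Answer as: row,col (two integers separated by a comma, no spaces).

After 1 (0): row=0 col=0 char='s'
After 2 (j): row=1 col=0 char='z'
After 3 (b): row=0 col=14 char='r'
After 4 (h): row=0 col=13 char='_'
After 5 (l): row=0 col=14 char='r'
After 6 (gg): row=0 col=0 char='s'
After 7 (k): row=0 col=0 char='s'
After 8 (h): row=0 col=0 char='s'
After 9 (gg): row=0 col=0 char='s'
After 10 (l): row=0 col=1 char='i'
After 11 (w): row=0 col=5 char='r'

Answer: 0,5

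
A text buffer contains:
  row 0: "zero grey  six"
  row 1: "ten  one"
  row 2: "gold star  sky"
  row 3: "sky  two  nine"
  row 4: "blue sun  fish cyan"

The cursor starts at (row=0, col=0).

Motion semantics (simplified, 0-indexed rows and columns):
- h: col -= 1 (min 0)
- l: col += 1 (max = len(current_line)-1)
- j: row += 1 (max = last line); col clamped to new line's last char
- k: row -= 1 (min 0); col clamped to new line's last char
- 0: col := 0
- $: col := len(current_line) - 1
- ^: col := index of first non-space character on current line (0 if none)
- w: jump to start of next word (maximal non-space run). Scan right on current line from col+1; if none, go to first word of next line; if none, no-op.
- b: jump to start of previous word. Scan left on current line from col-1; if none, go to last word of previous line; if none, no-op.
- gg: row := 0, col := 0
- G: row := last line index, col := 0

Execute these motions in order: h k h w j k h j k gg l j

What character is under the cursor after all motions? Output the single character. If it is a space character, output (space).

Answer: e

Derivation:
After 1 (h): row=0 col=0 char='z'
After 2 (k): row=0 col=0 char='z'
After 3 (h): row=0 col=0 char='z'
After 4 (w): row=0 col=5 char='g'
After 5 (j): row=1 col=5 char='o'
After 6 (k): row=0 col=5 char='g'
After 7 (h): row=0 col=4 char='_'
After 8 (j): row=1 col=4 char='_'
After 9 (k): row=0 col=4 char='_'
After 10 (gg): row=0 col=0 char='z'
After 11 (l): row=0 col=1 char='e'
After 12 (j): row=1 col=1 char='e'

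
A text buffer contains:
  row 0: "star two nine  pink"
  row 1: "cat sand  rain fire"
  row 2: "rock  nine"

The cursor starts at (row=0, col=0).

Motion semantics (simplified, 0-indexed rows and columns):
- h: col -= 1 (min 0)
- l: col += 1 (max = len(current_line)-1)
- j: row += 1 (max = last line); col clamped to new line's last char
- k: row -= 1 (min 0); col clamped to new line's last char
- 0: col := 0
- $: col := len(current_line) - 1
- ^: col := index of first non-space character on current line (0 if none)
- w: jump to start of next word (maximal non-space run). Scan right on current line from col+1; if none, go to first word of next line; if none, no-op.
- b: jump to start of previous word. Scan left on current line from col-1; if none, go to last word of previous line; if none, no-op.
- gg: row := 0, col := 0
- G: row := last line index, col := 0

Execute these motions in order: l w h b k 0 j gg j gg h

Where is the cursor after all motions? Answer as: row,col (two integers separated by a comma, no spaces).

After 1 (l): row=0 col=1 char='t'
After 2 (w): row=0 col=5 char='t'
After 3 (h): row=0 col=4 char='_'
After 4 (b): row=0 col=0 char='s'
After 5 (k): row=0 col=0 char='s'
After 6 (0): row=0 col=0 char='s'
After 7 (j): row=1 col=0 char='c'
After 8 (gg): row=0 col=0 char='s'
After 9 (j): row=1 col=0 char='c'
After 10 (gg): row=0 col=0 char='s'
After 11 (h): row=0 col=0 char='s'

Answer: 0,0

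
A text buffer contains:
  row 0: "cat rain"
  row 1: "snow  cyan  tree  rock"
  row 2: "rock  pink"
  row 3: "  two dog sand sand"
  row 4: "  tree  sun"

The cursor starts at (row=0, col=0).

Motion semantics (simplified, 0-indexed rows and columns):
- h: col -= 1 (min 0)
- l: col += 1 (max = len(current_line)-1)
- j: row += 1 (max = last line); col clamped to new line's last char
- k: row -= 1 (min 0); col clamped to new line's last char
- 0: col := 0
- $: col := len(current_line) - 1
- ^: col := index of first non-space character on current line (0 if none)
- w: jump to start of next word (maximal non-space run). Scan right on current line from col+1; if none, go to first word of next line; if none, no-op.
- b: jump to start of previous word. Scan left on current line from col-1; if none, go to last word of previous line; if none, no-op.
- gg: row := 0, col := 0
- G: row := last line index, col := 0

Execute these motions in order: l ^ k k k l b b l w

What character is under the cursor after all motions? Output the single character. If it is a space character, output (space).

After 1 (l): row=0 col=1 char='a'
After 2 (^): row=0 col=0 char='c'
After 3 (k): row=0 col=0 char='c'
After 4 (k): row=0 col=0 char='c'
After 5 (k): row=0 col=0 char='c'
After 6 (l): row=0 col=1 char='a'
After 7 (b): row=0 col=0 char='c'
After 8 (b): row=0 col=0 char='c'
After 9 (l): row=0 col=1 char='a'
After 10 (w): row=0 col=4 char='r'

Answer: r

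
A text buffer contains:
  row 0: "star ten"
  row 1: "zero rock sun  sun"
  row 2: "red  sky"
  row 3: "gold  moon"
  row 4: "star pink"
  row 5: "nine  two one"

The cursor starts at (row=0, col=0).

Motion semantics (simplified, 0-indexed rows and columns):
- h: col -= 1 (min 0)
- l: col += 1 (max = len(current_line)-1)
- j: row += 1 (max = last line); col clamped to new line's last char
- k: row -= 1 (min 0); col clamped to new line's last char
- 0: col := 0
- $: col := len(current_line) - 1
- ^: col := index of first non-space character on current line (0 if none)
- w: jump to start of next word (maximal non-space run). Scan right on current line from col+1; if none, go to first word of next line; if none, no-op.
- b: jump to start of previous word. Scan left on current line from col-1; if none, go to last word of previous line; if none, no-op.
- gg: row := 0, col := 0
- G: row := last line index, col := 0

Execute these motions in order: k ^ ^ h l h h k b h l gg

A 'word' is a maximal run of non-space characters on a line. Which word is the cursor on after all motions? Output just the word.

After 1 (k): row=0 col=0 char='s'
After 2 (^): row=0 col=0 char='s'
After 3 (^): row=0 col=0 char='s'
After 4 (h): row=0 col=0 char='s'
After 5 (l): row=0 col=1 char='t'
After 6 (h): row=0 col=0 char='s'
After 7 (h): row=0 col=0 char='s'
After 8 (k): row=0 col=0 char='s'
After 9 (b): row=0 col=0 char='s'
After 10 (h): row=0 col=0 char='s'
After 11 (l): row=0 col=1 char='t'
After 12 (gg): row=0 col=0 char='s'

Answer: star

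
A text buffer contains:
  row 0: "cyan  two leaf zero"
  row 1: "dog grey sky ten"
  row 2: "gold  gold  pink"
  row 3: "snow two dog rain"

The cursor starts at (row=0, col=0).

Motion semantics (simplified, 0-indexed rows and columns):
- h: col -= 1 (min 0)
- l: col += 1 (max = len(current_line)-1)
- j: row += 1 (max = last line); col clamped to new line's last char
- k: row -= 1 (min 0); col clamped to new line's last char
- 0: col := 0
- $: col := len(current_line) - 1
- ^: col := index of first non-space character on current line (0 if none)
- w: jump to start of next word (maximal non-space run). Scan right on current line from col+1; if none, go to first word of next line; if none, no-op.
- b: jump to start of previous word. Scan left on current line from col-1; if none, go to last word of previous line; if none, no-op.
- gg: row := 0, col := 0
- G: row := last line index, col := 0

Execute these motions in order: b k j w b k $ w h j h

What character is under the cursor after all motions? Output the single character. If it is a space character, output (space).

After 1 (b): row=0 col=0 char='c'
After 2 (k): row=0 col=0 char='c'
After 3 (j): row=1 col=0 char='d'
After 4 (w): row=1 col=4 char='g'
After 5 (b): row=1 col=0 char='d'
After 6 (k): row=0 col=0 char='c'
After 7 ($): row=0 col=18 char='o'
After 8 (w): row=1 col=0 char='d'
After 9 (h): row=1 col=0 char='d'
After 10 (j): row=2 col=0 char='g'
After 11 (h): row=2 col=0 char='g'

Answer: g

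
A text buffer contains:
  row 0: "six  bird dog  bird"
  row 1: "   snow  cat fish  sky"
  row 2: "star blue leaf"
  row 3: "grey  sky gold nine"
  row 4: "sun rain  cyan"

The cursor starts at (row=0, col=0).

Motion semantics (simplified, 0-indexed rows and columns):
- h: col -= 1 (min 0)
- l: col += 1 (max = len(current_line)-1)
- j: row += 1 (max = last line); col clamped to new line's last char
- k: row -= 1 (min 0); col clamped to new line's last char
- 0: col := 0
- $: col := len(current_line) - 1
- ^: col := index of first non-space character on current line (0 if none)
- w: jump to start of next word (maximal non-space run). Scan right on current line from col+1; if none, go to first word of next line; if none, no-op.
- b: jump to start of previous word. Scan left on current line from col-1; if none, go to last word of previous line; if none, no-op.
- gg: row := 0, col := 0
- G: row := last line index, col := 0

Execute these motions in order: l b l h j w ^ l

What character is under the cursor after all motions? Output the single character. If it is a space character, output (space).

After 1 (l): row=0 col=1 char='i'
After 2 (b): row=0 col=0 char='s'
After 3 (l): row=0 col=1 char='i'
After 4 (h): row=0 col=0 char='s'
After 5 (j): row=1 col=0 char='_'
After 6 (w): row=1 col=3 char='s'
After 7 (^): row=1 col=3 char='s'
After 8 (l): row=1 col=4 char='n'

Answer: n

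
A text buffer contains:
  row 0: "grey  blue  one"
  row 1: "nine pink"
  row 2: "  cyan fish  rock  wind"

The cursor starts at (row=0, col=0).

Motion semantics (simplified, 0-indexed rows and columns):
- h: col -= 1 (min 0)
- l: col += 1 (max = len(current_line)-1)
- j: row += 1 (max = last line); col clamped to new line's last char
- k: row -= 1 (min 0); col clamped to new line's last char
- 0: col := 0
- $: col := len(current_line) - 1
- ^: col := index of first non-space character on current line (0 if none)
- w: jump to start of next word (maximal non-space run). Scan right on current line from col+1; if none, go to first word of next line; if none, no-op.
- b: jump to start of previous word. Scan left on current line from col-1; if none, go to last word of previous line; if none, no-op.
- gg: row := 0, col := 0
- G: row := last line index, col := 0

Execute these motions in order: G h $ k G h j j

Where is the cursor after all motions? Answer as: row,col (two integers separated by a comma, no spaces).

Answer: 2,0

Derivation:
After 1 (G): row=2 col=0 char='_'
After 2 (h): row=2 col=0 char='_'
After 3 ($): row=2 col=22 char='d'
After 4 (k): row=1 col=8 char='k'
After 5 (G): row=2 col=0 char='_'
After 6 (h): row=2 col=0 char='_'
After 7 (j): row=2 col=0 char='_'
After 8 (j): row=2 col=0 char='_'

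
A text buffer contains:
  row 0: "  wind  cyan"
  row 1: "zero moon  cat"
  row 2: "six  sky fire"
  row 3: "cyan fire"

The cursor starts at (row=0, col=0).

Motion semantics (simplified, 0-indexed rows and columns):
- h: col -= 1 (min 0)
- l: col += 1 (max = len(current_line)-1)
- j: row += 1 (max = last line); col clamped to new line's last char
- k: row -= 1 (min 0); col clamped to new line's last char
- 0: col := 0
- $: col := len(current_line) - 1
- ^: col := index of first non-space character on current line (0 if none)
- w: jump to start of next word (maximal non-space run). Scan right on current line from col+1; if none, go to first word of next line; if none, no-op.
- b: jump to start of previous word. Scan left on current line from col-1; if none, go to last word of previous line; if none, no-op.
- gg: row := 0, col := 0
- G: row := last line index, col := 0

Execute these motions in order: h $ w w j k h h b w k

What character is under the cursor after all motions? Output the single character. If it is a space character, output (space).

After 1 (h): row=0 col=0 char='_'
After 2 ($): row=0 col=11 char='n'
After 3 (w): row=1 col=0 char='z'
After 4 (w): row=1 col=5 char='m'
After 5 (j): row=2 col=5 char='s'
After 6 (k): row=1 col=5 char='m'
After 7 (h): row=1 col=4 char='_'
After 8 (h): row=1 col=3 char='o'
After 9 (b): row=1 col=0 char='z'
After 10 (w): row=1 col=5 char='m'
After 11 (k): row=0 col=5 char='d'

Answer: d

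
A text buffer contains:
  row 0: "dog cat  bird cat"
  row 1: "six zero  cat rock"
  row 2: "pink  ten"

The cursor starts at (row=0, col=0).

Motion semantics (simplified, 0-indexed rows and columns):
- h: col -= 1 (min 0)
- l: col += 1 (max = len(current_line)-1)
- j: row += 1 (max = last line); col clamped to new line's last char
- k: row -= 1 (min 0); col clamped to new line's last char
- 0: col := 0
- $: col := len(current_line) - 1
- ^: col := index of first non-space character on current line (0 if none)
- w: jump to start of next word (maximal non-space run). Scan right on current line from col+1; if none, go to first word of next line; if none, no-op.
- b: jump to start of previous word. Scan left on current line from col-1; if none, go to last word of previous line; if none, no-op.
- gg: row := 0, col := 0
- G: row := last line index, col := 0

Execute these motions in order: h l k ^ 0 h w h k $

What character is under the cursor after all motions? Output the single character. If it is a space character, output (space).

After 1 (h): row=0 col=0 char='d'
After 2 (l): row=0 col=1 char='o'
After 3 (k): row=0 col=1 char='o'
After 4 (^): row=0 col=0 char='d'
After 5 (0): row=0 col=0 char='d'
After 6 (h): row=0 col=0 char='d'
After 7 (w): row=0 col=4 char='c'
After 8 (h): row=0 col=3 char='_'
After 9 (k): row=0 col=3 char='_'
After 10 ($): row=0 col=16 char='t'

Answer: t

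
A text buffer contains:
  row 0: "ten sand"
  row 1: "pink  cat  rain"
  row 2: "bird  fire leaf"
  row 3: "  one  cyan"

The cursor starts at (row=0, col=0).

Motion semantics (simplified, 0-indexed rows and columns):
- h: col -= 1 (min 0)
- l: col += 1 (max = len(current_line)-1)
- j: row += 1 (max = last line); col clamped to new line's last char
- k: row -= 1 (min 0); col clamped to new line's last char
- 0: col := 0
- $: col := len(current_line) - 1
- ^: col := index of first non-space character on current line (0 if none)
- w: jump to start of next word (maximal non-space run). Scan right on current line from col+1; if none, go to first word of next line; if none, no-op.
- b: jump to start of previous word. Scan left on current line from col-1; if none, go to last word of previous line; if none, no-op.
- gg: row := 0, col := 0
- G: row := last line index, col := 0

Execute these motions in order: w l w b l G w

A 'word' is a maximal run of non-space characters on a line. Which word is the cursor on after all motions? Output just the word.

After 1 (w): row=0 col=4 char='s'
After 2 (l): row=0 col=5 char='a'
After 3 (w): row=1 col=0 char='p'
After 4 (b): row=0 col=4 char='s'
After 5 (l): row=0 col=5 char='a'
After 6 (G): row=3 col=0 char='_'
After 7 (w): row=3 col=2 char='o'

Answer: one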